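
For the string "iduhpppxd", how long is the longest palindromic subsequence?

5

Using dp[i][j] = 2 + dp[i+1][j−1] if the ends match, else max(dp[i+1][j], dp[i][j−1]):
dp[1][9] = 5. A witness is dpppd at positions 2,5,6,7,9.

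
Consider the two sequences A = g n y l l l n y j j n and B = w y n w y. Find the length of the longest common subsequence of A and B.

Backtracking the LCS table gives one alignment: y (A3,B2) → n (A7,B3) → y (A8,B5).
So the longest common subsequence has length 3.

3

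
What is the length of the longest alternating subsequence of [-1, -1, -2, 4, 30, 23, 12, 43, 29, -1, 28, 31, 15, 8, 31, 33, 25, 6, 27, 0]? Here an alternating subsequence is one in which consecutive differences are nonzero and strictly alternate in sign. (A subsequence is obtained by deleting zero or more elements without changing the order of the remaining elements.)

12

Track the best alternating length ending on an up-step vs a down-step at each position: up/down = 1/1, 1/1, 1/2, 3/1, 3/1, 3/4, 3/4, 5/1, 5/6, 3/6, 7/6, 7/6, 7/8, 7/8, 9/6, 9/6, 9/10, 7/10, 11/10, 7/12.
The maximum over both is 12; one such subsequence is -1, -2, 30, 23, 43, -1, 28, 15, 31, 25, 27, 0.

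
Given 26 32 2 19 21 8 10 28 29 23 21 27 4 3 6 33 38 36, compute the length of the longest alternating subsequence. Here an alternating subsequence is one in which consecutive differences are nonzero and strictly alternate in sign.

11

Track the best alternating length ending on an up-step vs a down-step at each position: up/down = 1/1, 2/1, 1/3, 4/3, 4/3, 4/5, 6/5, 6/3, 6/3, 6/7, 6/7, 8/7, 4/9, 4/9, 10/9, 10/1, 10/1, 10/11.
The maximum over both is 11; one such subsequence is 26, 32, 2, 19, 8, 28, 23, 27, 4, 38, 36.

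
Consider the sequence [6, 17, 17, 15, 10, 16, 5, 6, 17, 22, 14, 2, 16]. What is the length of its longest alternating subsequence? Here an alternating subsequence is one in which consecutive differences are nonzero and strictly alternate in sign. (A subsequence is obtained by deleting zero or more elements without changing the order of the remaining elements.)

Track the best alternating length ending on an up-step vs a down-step at each position: up/down = 1/1, 2/1, 2/1, 2/3, 2/3, 4/3, 1/5, 6/5, 6/1, 6/1, 6/7, 1/7, 8/7.
The maximum over both is 8; one such subsequence is 6, 17, 15, 16, 5, 17, 14, 16.

8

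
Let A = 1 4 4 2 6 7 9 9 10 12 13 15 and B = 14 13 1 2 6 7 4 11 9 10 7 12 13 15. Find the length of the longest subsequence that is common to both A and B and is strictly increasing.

A longest common strictly increasing subsequence is 1, 2, 6, 7, 9, 10, 12, 13, 15 (length 9); it appears in order in both A and B, and no longer such subsequence exists.

9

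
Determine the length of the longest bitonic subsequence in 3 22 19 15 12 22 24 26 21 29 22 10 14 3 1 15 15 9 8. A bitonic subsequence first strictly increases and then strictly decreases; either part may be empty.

10

Let inc[i] be the LIS ending at i and dec[i] the longest strictly decreasing subsequence starting at i. inc = [1, 2, 2, 2, 2, 3, 4, 5, 3, 6, 4, 2, 3, 1, 1, 4, 4, 2, 2], dec = [2, 7, 6, 5, 4, 5, 5, 5, 4, 5, 4, 3, 3, 2, 1, 3, 3, 2, 1].
max_i inc[i]+dec[i]−1 = 10, with one witness 3, 19, 22, 24, 26, 29, 22, 15, 9, 8.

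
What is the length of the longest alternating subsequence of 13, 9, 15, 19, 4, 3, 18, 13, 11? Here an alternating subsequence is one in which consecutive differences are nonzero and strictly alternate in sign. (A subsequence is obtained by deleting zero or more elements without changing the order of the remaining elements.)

6

Track the best alternating length ending on an up-step vs a down-step at each position: up/down = 1/1, 1/2, 3/1, 3/1, 1/4, 1/4, 5/4, 5/6, 5/6.
The maximum over both is 6; one such subsequence is 13, 9, 15, 4, 18, 13.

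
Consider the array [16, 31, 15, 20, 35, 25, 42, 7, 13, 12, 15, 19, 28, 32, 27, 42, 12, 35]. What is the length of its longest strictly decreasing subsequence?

4

One longest decreasing subsequence is 16, 15, 13, 12 (positions 1,3,9,10), of length 4; no longer one exists.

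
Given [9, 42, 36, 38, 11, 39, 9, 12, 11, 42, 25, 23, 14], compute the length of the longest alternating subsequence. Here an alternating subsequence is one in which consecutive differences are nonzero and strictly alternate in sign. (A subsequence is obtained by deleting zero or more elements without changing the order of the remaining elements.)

Track the best alternating length ending on an up-step vs a down-step at each position: up/down = 1/1, 2/1, 2/3, 4/3, 2/5, 6/3, 1/7, 8/7, 8/9, 10/1, 10/11, 10/11, 10/11.
The maximum over both is 11; one such subsequence is 9, 42, 36, 38, 11, 39, 9, 12, 11, 42, 25.

11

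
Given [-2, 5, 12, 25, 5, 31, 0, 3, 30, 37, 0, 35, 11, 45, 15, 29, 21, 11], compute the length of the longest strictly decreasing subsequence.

Scanning left to right, the best length ending at each element is: -2→1, 5→1, 12→1, 25→1, 5→2, 31→1, 0→3, 3→3, 30→2, 37→1, 0→4, 35→2, 11→3, 45→1, 15→3, 29→3, 21→4, 11→5.
So the longest decreasing subsequence has length 5, e.g. 31, 30, 29, 21, 11.

5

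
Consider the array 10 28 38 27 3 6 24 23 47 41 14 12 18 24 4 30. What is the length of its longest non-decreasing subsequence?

6

Let dp[i] be the longest non-decreasing subsequence ending at position i. Then dp = [1, 2, 3, 2, 1, 2, 3, 3, 4, 4, 3, 3, 4, 5, 2, 6].
The maximum is 6; one witness is 3, 6, 14, 18, 24, 30 at positions 5,6,11,13,14,16.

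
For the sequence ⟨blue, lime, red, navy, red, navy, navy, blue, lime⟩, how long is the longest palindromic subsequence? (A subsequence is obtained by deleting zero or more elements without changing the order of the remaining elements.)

One longest palindromic subsequence is lime navy navy navy lime (positions 2,4,6,7,9); it reads the same forward and backward, and the interval DP gives dp[1][9] = 5.

5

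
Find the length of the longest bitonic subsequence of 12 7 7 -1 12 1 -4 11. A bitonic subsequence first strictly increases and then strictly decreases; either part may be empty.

4

Let inc[i] be the LIS ending at i and dec[i] the longest strictly decreasing subsequence starting at i. inc = [1, 1, 1, 1, 2, 2, 1, 3], dec = [4, 3, 3, 2, 3, 2, 1, 1].
max_i inc[i]+dec[i]−1 = 4, with one witness 12, 7, 1, -4.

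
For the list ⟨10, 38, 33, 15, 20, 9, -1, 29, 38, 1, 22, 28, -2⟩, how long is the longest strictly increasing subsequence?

5

Let dp[i] be the longest increasing subsequence ending at position i. Then dp = [1, 2, 2, 2, 3, 1, 1, 4, 5, 2, 4, 5, 1].
The maximum is 5; one witness is 10, 15, 20, 29, 38 at positions 1,4,5,8,9.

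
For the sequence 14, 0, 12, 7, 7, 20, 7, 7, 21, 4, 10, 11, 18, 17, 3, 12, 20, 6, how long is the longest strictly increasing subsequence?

Let dp[i] be the longest increasing subsequence ending at position i. Then dp = [1, 1, 2, 2, 2, 3, 2, 2, 4, 2, 3, 4, 5, 5, 2, 5, 6, 3].
The maximum is 6; one witness is 0, 7, 10, 11, 18, 20 at positions 2,4,11,12,13,17.

6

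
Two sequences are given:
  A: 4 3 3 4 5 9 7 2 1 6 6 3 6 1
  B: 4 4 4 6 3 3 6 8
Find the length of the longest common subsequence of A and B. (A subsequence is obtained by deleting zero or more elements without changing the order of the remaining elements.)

Backtracking the LCS table gives one alignment: 4 (A1,B2) → 4 (A4,B3) → 6 (A10,B4) → 3 (A12,B6) → 6 (A13,B7).
So the longest common subsequence has length 5.

5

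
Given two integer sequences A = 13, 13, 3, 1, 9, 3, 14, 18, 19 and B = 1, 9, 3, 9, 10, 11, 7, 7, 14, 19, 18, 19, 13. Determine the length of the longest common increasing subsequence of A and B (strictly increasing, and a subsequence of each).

For each value that appears in both, track the longest common increasing run ending there.
The best achievable length is 5; one witness is 1, 9, 14, 18, 19 (A-positions 4,5,7,8,9, B-positions 1,2,9,11,12).

5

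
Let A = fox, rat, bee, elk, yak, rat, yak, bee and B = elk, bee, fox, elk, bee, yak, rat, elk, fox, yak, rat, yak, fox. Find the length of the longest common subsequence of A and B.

Backtracking the LCS table gives one alignment: fox (A1,B3) → rat (A2,B7) → elk (A4,B8) → yak (A5,B10) → rat (A6,B11) → yak (A7,B12).
So the longest common subsequence has length 6.

6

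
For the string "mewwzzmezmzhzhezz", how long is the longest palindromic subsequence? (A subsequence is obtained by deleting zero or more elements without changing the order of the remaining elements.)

Using dp[i][j] = 2 + dp[i+1][j−1] if the ends match, else max(dp[i+1][j], dp[i][j−1]):
dp[1][17] = 9. A witness is zzehzhezz at positions 5,6,8,12,13,14,15,16,17.

9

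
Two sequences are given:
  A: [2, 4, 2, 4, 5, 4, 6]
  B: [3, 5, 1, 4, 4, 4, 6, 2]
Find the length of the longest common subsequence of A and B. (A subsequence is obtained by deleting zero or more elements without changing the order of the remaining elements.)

Backtracking the LCS table gives one alignment: 4 (A2,B4) → 4 (A4,B5) → 4 (A6,B6) → 6 (A7,B7).
So the longest common subsequence has length 4.

4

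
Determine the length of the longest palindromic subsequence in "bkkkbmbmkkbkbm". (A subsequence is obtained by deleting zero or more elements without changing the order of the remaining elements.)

One longest palindromic subsequence is bkkkmbmkkkb (positions 1,2,3,4,6,7,8,9,10,12,13); it reads the same forward and backward, and the interval DP gives dp[1][14] = 11.

11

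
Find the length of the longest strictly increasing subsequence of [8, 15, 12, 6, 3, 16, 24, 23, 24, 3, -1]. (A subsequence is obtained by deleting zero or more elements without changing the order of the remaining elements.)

5

One longest increasing subsequence is 8, 15, 16, 23, 24 (positions 1,2,6,8,9), of length 5; no longer one exists.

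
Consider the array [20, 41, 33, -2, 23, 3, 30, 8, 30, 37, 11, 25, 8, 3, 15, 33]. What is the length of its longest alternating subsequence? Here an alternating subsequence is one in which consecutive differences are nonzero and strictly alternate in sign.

12

Track the best alternating length ending on an up-step vs a down-step at each position: up/down = 1/1, 2/1, 2/3, 1/3, 4/3, 4/5, 6/3, 6/7, 8/3, 8/3, 8/9, 10/9, 6/11, 4/11, 12/11, 12/9.
The maximum over both is 12; one such subsequence is 20, 41, -2, 23, 3, 30, 8, 30, 11, 25, 8, 15.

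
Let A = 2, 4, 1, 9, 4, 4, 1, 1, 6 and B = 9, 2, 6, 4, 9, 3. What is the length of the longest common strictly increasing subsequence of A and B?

3

For each value that appears in both, track the longest common increasing run ending there.
The best achievable length is 3; one witness is 2, 4, 9 (A-positions 1,2,4, B-positions 2,4,5).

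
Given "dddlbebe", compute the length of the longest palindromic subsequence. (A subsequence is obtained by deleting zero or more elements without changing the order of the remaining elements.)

One longest palindromic subsequence is ebe (positions 6,7,8); it reads the same forward and backward, and the interval DP gives dp[1][8] = 3.

3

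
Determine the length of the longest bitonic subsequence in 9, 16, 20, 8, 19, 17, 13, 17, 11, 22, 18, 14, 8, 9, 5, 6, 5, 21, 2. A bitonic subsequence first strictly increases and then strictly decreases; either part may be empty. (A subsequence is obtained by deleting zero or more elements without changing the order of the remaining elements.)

11

Let inc[i] be the LIS ending at i and dec[i] the longest strictly decreasing subsequence starting at i. inc = [1, 2, 3, 1, 3, 3, 2, 3, 2, 4, 4, 3, 1, 2, 1, 2, 1, 5, 1], dec = [5, 7, 9, 4, 8, 7, 6, 6, 5, 7, 6, 5, 4, 4, 2, 3, 2, 2, 1].
max_i inc[i]+dec[i]−1 = 11, with one witness 9, 16, 20, 19, 17, 13, 11, 9, 6, 5, 2.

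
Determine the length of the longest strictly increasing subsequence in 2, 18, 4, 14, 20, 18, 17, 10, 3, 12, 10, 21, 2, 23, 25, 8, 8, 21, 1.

Let dp[i] be the longest increasing subsequence ending at position i. Then dp = [1, 2, 2, 3, 4, 4, 4, 3, 2, 4, 3, 5, 1, 6, 7, 3, 3, 5, 1].
The maximum is 7; one witness is 2, 4, 14, 20, 21, 23, 25 at positions 1,3,4,5,12,14,15.

7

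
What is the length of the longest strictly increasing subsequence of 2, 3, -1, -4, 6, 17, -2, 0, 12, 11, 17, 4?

One longest increasing subsequence is 2, 3, 6, 12, 17 (positions 1,2,5,9,11), of length 5; no longer one exists.

5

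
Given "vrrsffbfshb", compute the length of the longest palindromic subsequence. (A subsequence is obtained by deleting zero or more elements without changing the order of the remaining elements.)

5

One longest palindromic subsequence is sfbfs (positions 4,5,7,8,9); it reads the same forward and backward, and the interval DP gives dp[1][11] = 5.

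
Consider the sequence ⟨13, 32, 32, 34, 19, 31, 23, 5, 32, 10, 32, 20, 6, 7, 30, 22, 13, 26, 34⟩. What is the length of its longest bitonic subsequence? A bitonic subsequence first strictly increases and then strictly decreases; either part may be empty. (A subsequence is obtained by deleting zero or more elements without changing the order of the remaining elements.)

7

One longest bitonic subsequence is 13, 32, 34, 32, 30, 22, 13 (positions 1,2,4,11,15,16,17): it rises to 34 then falls. Length 7 is optimal.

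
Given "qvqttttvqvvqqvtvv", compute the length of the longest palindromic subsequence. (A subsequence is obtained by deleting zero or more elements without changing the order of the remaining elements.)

One longest palindromic subsequence is vtvqvvqvtv (positions 2,7,8,9,10,11,13,14,15,17); it reads the same forward and backward, and the interval DP gives dp[1][17] = 10.

10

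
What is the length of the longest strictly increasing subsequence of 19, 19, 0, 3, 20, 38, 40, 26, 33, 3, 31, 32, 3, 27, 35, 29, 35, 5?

Let dp[i] be the longest increasing subsequence ending at position i. Then dp = [1, 1, 1, 2, 3, 4, 5, 4, 5, 2, 5, 6, 2, 5, 7, 6, 7, 3].
The maximum is 7; one witness is 0, 3, 20, 26, 31, 32, 35 at positions 3,4,5,8,11,12,15.

7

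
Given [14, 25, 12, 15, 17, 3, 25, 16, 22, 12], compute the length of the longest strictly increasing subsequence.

One longest increasing subsequence is 14, 15, 17, 25 (positions 1,4,5,7), of length 4; no longer one exists.

4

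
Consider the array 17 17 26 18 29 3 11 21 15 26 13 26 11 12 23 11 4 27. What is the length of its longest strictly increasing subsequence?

5

Scanning left to right, the best length ending at each element is: 17→1, 17→1, 26→2, 18→2, 29→3, 3→1, 11→2, 21→3, 15→3, 26→4, 13→3, 26→4, 11→2, 12→3, 23→4, 11→2, 4→2, 27→5.
So the longest increasing subsequence has length 5, e.g. 17, 18, 21, 26, 27.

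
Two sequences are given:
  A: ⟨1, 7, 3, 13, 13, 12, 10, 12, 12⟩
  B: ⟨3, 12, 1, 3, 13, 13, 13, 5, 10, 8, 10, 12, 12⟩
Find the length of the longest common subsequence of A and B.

A longest common subsequence is 1, 3, 13, 13, 10, 12, 12 (length 7); the LCS DP confirms no longer common subsequence exists.

7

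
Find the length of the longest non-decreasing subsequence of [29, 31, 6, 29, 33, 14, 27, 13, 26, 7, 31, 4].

Let dp[i] be the longest non-decreasing subsequence ending at position i. Then dp = [1, 2, 1, 2, 3, 2, 3, 2, 3, 2, 4, 1].
The maximum is 4; one witness is 6, 14, 27, 31 at positions 3,6,7,11.

4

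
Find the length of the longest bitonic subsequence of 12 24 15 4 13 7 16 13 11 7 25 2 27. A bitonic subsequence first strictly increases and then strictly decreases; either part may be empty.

One longest bitonic subsequence is 12, 24, 16, 13, 11, 7, 2 (positions 1,2,7,8,9,10,12): it rises to 24 then falls. Length 7 is optimal.

7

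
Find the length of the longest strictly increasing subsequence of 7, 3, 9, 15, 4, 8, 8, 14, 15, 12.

One longest increasing subsequence is 3, 4, 8, 14, 15 (positions 2,5,6,8,9), of length 5; no longer one exists.

5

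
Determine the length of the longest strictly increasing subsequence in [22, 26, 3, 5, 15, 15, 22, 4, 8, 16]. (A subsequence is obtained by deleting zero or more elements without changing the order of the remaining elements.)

4

Let dp[i] be the longest increasing subsequence ending at position i. Then dp = [1, 2, 1, 2, 3, 3, 4, 2, 3, 4].
The maximum is 4; one witness is 3, 5, 15, 22 at positions 3,4,5,7.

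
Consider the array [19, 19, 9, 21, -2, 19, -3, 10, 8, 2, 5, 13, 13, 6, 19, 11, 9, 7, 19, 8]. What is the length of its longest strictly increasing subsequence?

Let dp[i] be the longest increasing subsequence ending at position i. Then dp = [1, 1, 1, 2, 1, 2, 1, 2, 2, 2, 3, 4, 4, 4, 5, 5, 5, 5, 6, 6].
The maximum is 6; one witness is -2, 2, 5, 6, 11, 19 at positions 5,10,11,14,16,19.

6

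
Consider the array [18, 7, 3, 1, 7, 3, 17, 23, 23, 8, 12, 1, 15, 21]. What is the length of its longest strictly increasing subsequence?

6

Scanning left to right, the best length ending at each element is: 18→1, 7→1, 3→1, 1→1, 7→2, 3→2, 17→3, 23→4, 23→4, 8→3, 12→4, 1→1, 15→5, 21→6.
So the longest increasing subsequence has length 6, e.g. 3, 7, 8, 12, 15, 21.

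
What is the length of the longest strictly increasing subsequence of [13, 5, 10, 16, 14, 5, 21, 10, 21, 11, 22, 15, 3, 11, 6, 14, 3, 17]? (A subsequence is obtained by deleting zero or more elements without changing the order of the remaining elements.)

Let dp[i] be the longest increasing subsequence ending at position i. Then dp = [1, 1, 2, 3, 3, 1, 4, 2, 4, 3, 5, 4, 1, 3, 2, 4, 1, 5].
The maximum is 5; one witness is 5, 10, 16, 21, 22 at positions 2,3,4,7,11.

5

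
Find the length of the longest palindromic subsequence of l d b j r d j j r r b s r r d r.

9

Using dp[i][j] = 2 + dp[i+1][j−1] if the ends match, else max(dp[i+1][j], dp[i][j−1]):
dp[1][16] = 9. A witness is rdrrsrrdr at positions 5,6,9,10,12,13,14,15,16.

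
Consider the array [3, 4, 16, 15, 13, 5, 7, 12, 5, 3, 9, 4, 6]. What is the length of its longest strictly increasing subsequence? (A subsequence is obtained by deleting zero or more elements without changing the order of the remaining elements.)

5

One longest increasing subsequence is 3, 4, 5, 7, 12 (positions 1,2,6,7,8), of length 5; no longer one exists.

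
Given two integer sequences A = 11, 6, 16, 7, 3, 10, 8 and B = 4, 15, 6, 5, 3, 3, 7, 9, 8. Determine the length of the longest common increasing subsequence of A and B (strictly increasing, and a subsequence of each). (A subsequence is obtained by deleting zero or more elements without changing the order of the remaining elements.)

3

For each value that appears in both, track the longest common increasing run ending there.
The best achievable length is 3; one witness is 6, 7, 8 (A-positions 2,4,7, B-positions 3,7,9).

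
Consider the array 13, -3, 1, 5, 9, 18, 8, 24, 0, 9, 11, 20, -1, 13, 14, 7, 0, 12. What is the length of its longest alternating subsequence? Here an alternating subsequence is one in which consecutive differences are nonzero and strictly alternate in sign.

11

Track the best alternating length ending on an up-step vs a down-step at each position: up/down = 1/1, 1/2, 3/2, 3/2, 3/2, 3/1, 3/4, 5/1, 3/6, 7/6, 7/6, 7/6, 3/8, 9/8, 9/8, 9/10, 9/10, 11/10.
The maximum over both is 11; one such subsequence is 13, -3, 9, 8, 24, 0, 9, -1, 13, 7, 12.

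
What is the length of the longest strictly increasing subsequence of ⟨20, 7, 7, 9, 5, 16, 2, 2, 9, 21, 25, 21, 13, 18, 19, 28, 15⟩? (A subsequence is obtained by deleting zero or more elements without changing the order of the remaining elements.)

6

Scanning left to right, the best length ending at each element is: 20→1, 7→1, 7→1, 9→2, 5→1, 16→3, 2→1, 2→1, 9→2, 21→4, 25→5, 21→4, 13→3, 18→4, 19→5, 28→6, 15→4.
So the longest increasing subsequence has length 6, e.g. 7, 9, 16, 21, 25, 28.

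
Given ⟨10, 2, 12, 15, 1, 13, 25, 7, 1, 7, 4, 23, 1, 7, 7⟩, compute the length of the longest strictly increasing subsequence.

4

Scanning left to right, the best length ending at each element is: 10→1, 2→1, 12→2, 15→3, 1→1, 13→3, 25→4, 7→2, 1→1, 7→2, 4→2, 23→4, 1→1, 7→3, 7→3.
So the longest increasing subsequence has length 4, e.g. 10, 12, 15, 25.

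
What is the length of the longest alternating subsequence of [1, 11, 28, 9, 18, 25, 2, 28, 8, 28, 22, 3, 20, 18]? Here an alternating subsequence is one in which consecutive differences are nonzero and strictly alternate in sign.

11

Track the best alternating length ending on an up-step vs a down-step at each position: up/down = 1/1, 2/1, 2/1, 2/3, 4/3, 4/3, 2/5, 6/1, 6/7, 8/1, 8/9, 6/9, 10/9, 10/11.
The maximum over both is 11; one such subsequence is 1, 11, 9, 18, 2, 28, 8, 28, 3, 20, 18.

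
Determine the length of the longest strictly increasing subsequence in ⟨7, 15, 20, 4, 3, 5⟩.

One longest increasing subsequence is 7, 15, 20 (positions 1,2,3), of length 3; no longer one exists.

3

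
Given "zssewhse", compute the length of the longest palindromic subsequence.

3

Using dp[i][j] = 2 + dp[i+1][j−1] if the ends match, else max(dp[i+1][j], dp[i][j−1]):
dp[1][8] = 3. A witness is ese at positions 4,7,8.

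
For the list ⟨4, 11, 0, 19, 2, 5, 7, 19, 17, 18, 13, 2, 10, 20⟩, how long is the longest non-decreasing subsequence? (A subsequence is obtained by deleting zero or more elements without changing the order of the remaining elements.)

Let dp[i] be the longest non-decreasing subsequence ending at position i. Then dp = [1, 2, 1, 3, 2, 3, 4, 5, 5, 6, 5, 3, 5, 7].
The maximum is 7; one witness is 0, 2, 5, 7, 17, 18, 20 at positions 3,5,6,7,9,10,14.

7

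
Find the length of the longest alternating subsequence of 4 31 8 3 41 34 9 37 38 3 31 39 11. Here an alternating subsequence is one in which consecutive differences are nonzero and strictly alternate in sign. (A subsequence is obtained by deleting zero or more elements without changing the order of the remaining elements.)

9

A longest alternating subsequence is 4, 31, 8, 41, 34, 37, 3, 31, 11 (positions 1,2,3,5,6,8,10,11,13); its 8 consecutive differences strictly alternate in sign, and length 9 is optimal.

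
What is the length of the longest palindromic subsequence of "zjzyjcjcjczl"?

Using dp[i][j] = 2 + dp[i+1][j−1] if the ends match, else max(dp[i+1][j], dp[i][j−1]):
dp[1][12] = 7. A witness is zcjcjcz at positions 3,6,7,8,9,10,11.

7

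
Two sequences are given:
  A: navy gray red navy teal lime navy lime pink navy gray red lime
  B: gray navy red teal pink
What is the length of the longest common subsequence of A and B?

Backtracking the LCS table gives one alignment: navy (A1,B2) → red (A3,B3) → teal (A5,B4) → pink (A9,B5).
So the longest common subsequence has length 4.

4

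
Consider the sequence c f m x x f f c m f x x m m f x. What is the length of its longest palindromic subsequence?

Using dp[i][j] = 2 + dp[i+1][j−1] if the ends match, else max(dp[i+1][j], dp[i][j−1]):
dp[1][16] = 11. A witness is fmxxfmfxxmf at positions 2,3,4,5,6,9,10,11,12,14,15.

11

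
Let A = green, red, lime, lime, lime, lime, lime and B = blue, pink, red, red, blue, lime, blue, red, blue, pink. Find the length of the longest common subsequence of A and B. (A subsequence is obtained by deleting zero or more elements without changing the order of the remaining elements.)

Backtracking the LCS table gives one alignment: red (A2,B4) → lime (A3,B6).
So the longest common subsequence has length 2.

2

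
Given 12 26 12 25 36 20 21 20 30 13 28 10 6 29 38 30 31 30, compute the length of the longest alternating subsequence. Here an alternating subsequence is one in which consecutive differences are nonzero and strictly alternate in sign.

A longest alternating subsequence is 12, 26, 12, 25, 20, 21, 20, 30, 13, 28, 10, 38, 30, 31, 30 (positions 1,2,3,4,6,7,8,9,10,11,12,15,16,17,18); its 14 consecutive differences strictly alternate in sign, and length 15 is optimal.

15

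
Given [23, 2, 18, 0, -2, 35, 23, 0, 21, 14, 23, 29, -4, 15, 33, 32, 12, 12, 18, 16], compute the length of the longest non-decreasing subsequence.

One longest non-decreasing subsequence is 2, 18, 23, 23, 29, 33 (positions 2,3,7,11,12,15), of length 6; no longer one exists.

6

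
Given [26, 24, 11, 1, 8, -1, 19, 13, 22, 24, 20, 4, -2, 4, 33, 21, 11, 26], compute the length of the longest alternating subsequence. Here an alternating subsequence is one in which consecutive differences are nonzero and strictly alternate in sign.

Track the best alternating length ending on an up-step vs a down-step at each position: up/down = 1/1, 1/2, 1/2, 1/2, 3/2, 1/4, 5/2, 5/6, 7/2, 7/2, 7/8, 5/8, 1/8, 9/8, 9/1, 9/10, 9/10, 11/10.
The maximum over both is 11; one such subsequence is 26, 1, 8, -1, 19, 13, 22, 20, 33, 21, 26.

11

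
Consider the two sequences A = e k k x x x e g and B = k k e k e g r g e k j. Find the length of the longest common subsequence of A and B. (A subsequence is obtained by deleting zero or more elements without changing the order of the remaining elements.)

A longest common subsequence is ekeg (length 4); the LCS DP confirms no longer common subsequence exists.

4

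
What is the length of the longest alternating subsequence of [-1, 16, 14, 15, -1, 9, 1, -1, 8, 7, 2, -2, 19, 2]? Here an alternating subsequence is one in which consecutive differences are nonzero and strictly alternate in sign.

Track the best alternating length ending on an up-step vs a down-step at each position: up/down = 1/1, 2/1, 2/3, 4/3, 1/5, 6/5, 6/7, 1/7, 8/7, 8/9, 8/9, 1/9, 10/1, 10/11.
The maximum over both is 11; one such subsequence is -1, 16, 14, 15, -1, 9, 1, 8, 7, 19, 2.

11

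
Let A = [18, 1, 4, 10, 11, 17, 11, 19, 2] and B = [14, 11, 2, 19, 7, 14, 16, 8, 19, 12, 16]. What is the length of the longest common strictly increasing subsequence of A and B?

2

For each value that appears in both, track the longest common increasing run ending there.
The best achievable length is 2; one witness is 11, 19 (A-positions 5,8, B-positions 2,4).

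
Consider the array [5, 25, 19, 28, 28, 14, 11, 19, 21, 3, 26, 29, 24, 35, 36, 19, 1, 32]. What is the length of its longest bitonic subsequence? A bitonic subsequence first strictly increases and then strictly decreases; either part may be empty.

One longest bitonic subsequence is 5, 14, 19, 21, 26, 29, 35, 36, 19, 1 (positions 1,6,8,9,11,12,14,15,16,17): it rises to 36 then falls. Length 10 is optimal.

10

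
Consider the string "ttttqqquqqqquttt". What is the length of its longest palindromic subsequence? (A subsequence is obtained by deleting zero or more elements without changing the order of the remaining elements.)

One longest palindromic subsequence is tttqqqqqqqttt (positions 1,2,3,5,6,7,9,10,11,12,14,15,16); it reads the same forward and backward, and the interval DP gives dp[1][16] = 13.

13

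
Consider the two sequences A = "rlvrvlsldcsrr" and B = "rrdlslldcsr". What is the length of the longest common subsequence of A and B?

Backtracking the LCS table gives one alignment: r (A1,B1) → r (A4,B2) → l (A6,B4) → s (A7,B5) → l (A8,B7) → d (A9,B8) → c (A10,B9) → s (A11,B10) → r (A13,B11).
So the longest common subsequence has length 9.

9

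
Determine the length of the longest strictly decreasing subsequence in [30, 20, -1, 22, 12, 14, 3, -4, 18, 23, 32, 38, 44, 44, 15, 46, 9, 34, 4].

Scanning left to right, the best length ending at each element is: 30→1, 20→2, -1→3, 22→2, 12→3, 14→3, 3→4, -4→5, 18→3, 23→2, 32→1, 38→1, 44→1, 44→1, 15→4, 46→1, 9→5, 34→2, 4→6.
So the longest decreasing subsequence has length 6, e.g. 30, 20, 18, 15, 9, 4.

6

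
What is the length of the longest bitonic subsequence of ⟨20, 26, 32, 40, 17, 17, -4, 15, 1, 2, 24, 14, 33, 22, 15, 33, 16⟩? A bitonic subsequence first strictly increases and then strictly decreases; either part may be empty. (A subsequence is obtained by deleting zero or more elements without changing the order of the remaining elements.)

7

Let inc[i] be the LIS ending at i and dec[i] the longest strictly decreasing subsequence starting at i. inc = [1, 2, 3, 4, 1, 1, 1, 2, 2, 3, 4, 4, 5, 5, 5, 6, 6], dec = [4, 4, 4, 4, 3, 3, 1, 2, 1, 1, 3, 1, 3, 2, 1, 2, 1].
max_i inc[i]+dec[i]−1 = 7, with one witness 20, 26, 32, 40, 33, 22, 16.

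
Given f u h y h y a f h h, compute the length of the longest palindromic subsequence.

5

Using dp[i][j] = 2 + dp[i+1][j−1] if the ends match, else max(dp[i+1][j], dp[i][j−1]):
dp[1][10] = 5. A witness is hhfhh at positions 3,5,8,9,10.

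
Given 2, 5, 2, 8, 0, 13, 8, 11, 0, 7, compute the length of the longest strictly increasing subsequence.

Let dp[i] be the longest increasing subsequence ending at position i. Then dp = [1, 2, 1, 3, 1, 4, 3, 4, 1, 3].
The maximum is 4; one witness is 2, 5, 8, 13 at positions 1,2,4,6.

4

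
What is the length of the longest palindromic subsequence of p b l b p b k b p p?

Using dp[i][j] = 2 + dp[i+1][j−1] if the ends match, else max(dp[i+1][j], dp[i][j−1]):
dp[1][10] = 7. A witness is ppbkbpp at positions 1,5,6,7,8,9,10.

7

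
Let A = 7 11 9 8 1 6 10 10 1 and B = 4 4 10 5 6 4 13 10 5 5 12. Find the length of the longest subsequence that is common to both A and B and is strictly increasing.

A longest common strictly increasing subsequence is 6, 10 (length 2); it appears in order in both A and B, and no longer such subsequence exists.

2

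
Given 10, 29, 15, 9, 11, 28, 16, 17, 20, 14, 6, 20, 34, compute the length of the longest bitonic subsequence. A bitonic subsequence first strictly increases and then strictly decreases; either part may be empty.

Let inc[i] be the LIS ending at i and dec[i] the longest strictly decreasing subsequence starting at i. inc = [1, 2, 2, 1, 2, 3, 3, 4, 5, 3, 1, 5, 6], dec = [3, 5, 3, 2, 2, 4, 3, 3, 3, 2, 1, 1, 1].
max_i inc[i]+dec[i]−1 = 7, with one witness 10, 15, 16, 17, 20, 14, 6.

7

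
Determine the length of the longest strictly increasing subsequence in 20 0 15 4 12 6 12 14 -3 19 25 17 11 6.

One longest increasing subsequence is 0, 4, 6, 12, 14, 19, 25 (positions 2,4,6,7,8,10,11), of length 7; no longer one exists.

7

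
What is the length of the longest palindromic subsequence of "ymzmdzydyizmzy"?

11

One longest palindromic subsequence is yzmzydyzmzy (positions 1,3,4,6,7,8,9,11,12,13,14); it reads the same forward and backward, and the interval DP gives dp[1][14] = 11.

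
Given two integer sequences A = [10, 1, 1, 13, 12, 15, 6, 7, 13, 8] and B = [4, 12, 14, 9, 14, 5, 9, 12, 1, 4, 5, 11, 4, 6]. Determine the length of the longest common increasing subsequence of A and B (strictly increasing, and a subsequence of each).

For each value that appears in both, track the longest common increasing run ending there.
The best achievable length is 2; one witness is 1, 6 (A-positions 2,7, B-positions 9,14).

2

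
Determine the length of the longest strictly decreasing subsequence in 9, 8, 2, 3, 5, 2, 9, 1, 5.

5

Let dp[i] be the longest decreasing subsequence ending at position i. Then dp = [1, 2, 3, 3, 3, 4, 1, 5, 3].
The maximum is 5; one witness is 9, 8, 3, 2, 1 at positions 1,2,4,6,8.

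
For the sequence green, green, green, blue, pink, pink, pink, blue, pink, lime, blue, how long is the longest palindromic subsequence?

6

One longest palindromic subsequence is blue pink pink pink pink blue (positions 4,5,6,7,9,11); it reads the same forward and backward, and the interval DP gives dp[1][11] = 6.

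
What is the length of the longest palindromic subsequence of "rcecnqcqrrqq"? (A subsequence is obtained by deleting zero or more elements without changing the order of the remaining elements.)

6

Using dp[i][j] = 2 + dp[i+1][j−1] if the ends match, else max(dp[i+1][j], dp[i][j−1]):
dp[1][12] = 6. A witness is qqrrqq at positions 6,8,9,10,11,12.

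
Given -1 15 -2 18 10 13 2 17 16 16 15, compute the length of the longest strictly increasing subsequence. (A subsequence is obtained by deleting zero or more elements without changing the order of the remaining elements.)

4

Scanning left to right, the best length ending at each element is: -1→1, 15→2, -2→1, 18→3, 10→2, 13→3, 2→2, 17→4, 16→4, 16→4, 15→4.
So the longest increasing subsequence has length 4, e.g. -1, 10, 13, 17.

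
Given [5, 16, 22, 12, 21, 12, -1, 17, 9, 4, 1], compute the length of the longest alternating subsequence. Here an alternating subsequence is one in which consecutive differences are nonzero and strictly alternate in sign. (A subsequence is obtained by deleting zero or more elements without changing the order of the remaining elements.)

7

A longest alternating subsequence is 5, 16, 12, 21, 12, 17, 9 (positions 1,2,4,5,6,8,9); its 6 consecutive differences strictly alternate in sign, and length 7 is optimal.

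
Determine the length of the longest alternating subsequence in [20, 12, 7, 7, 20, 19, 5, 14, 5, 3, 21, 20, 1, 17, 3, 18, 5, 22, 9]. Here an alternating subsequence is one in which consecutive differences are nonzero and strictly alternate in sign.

A longest alternating subsequence is 20, 12, 20, 5, 14, 5, 21, 1, 17, 3, 18, 5, 22, 9 (positions 1,2,5,7,8,9,11,13,14,15,16,17,18,19); its 13 consecutive differences strictly alternate in sign, and length 14 is optimal.

14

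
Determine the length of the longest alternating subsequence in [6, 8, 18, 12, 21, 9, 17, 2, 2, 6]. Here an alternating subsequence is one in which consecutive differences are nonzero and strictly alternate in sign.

A longest alternating subsequence is 6, 18, 12, 21, 9, 17, 2, 6 (positions 1,3,4,5,6,7,8,10); its 7 consecutive differences strictly alternate in sign, and length 8 is optimal.

8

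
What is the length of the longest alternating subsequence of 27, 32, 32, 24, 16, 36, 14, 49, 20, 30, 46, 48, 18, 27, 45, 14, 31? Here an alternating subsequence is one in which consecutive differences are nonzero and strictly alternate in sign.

Track the best alternating length ending on an up-step vs a down-step at each position: up/down = 1/1, 2/1, 2/1, 1/3, 1/3, 4/1, 1/5, 6/1, 6/7, 8/7, 8/7, 8/7, 6/9, 10/9, 10/9, 1/11, 12/11.
The maximum over both is 12; one such subsequence is 27, 32, 24, 36, 14, 49, 20, 30, 18, 27, 14, 31.

12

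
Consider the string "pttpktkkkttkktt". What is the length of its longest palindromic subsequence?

11

One longest palindromic subsequence is ttktkkktktt (positions 2,3,5,6,7,8,9,11,13,14,15); it reads the same forward and backward, and the interval DP gives dp[1][15] = 11.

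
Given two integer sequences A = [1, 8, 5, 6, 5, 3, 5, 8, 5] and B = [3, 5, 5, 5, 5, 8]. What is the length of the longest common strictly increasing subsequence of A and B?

A longest common strictly increasing subsequence is 3, 5, 8 (length 3); it appears in order in both A and B, and no longer such subsequence exists.

3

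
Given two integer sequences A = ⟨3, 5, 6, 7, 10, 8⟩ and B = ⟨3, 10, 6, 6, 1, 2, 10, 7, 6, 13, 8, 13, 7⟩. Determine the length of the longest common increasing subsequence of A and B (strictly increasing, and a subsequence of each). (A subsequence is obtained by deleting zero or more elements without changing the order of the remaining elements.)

4

A longest common strictly increasing subsequence is 3, 6, 7, 8 (length 4); it appears in order in both A and B, and no longer such subsequence exists.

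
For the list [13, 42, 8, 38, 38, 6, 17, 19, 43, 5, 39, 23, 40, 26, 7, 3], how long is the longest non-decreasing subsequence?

5

Let dp[i] be the longest non-decreasing subsequence ending at position i. Then dp = [1, 2, 1, 2, 3, 1, 2, 3, 4, 1, 4, 4, 5, 5, 2, 1].
The maximum is 5; one witness is 13, 38, 38, 39, 40 at positions 1,4,5,11,13.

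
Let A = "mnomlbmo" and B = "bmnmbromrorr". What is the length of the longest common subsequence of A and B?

Backtracking the LCS table gives one alignment: m (A1,B2) → n (A2,B3) → m (A4,B4) → b (A6,B5) → m (A7,B8) → o (A8,B10).
So the longest common subsequence has length 6.

6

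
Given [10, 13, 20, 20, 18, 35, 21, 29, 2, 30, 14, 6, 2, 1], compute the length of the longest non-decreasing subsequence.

Let dp[i] be the longest non-decreasing subsequence ending at position i. Then dp = [1, 2, 3, 4, 3, 5, 5, 6, 1, 7, 3, 2, 2, 1].
The maximum is 7; one witness is 10, 13, 20, 20, 21, 29, 30 at positions 1,2,3,4,7,8,10.

7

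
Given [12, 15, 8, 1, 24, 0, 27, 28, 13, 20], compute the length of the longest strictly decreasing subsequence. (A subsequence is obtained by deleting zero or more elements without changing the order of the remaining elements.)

Let dp[i] be the longest decreasing subsequence ending at position i. Then dp = [1, 1, 2, 3, 1, 4, 1, 1, 2, 2].
The maximum is 4; one witness is 12, 8, 1, 0 at positions 1,3,4,6.

4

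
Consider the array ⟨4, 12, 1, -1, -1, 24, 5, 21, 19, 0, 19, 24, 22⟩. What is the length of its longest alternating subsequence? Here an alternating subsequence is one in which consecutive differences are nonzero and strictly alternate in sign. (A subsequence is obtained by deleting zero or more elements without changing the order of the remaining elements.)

9

Track the best alternating length ending on an up-step vs a down-step at each position: up/down = 1/1, 2/1, 1/3, 1/3, 1/3, 4/1, 4/5, 6/5, 6/7, 4/7, 8/7, 8/1, 8/9.
The maximum over both is 9; one such subsequence is 4, 12, 1, 24, 5, 21, 19, 24, 22.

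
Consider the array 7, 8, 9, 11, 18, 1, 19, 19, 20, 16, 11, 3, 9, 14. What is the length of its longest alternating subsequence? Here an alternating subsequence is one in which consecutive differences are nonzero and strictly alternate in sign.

A longest alternating subsequence is 7, 8, 1, 19, 3, 9 (positions 1,2,6,7,12,13); its 5 consecutive differences strictly alternate in sign, and length 6 is optimal.

6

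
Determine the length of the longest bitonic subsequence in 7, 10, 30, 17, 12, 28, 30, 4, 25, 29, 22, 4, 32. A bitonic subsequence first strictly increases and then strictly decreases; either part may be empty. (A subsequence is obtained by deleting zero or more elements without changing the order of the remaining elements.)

One longest bitonic subsequence is 7, 10, 17, 28, 30, 29, 22, 4 (positions 1,2,4,6,7,10,11,12): it rises to 30 then falls. Length 8 is optimal.

8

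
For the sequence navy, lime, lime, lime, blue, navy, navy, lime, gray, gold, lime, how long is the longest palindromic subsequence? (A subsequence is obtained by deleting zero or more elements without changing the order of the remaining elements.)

One longest palindromic subsequence is lime lime navy navy lime lime (positions 2,4,6,7,8,11); it reads the same forward and backward, and the interval DP gives dp[1][11] = 6.

6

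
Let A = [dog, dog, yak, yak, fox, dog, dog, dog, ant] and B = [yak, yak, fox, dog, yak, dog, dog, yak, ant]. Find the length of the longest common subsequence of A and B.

Backtracking the LCS table gives one alignment: yak (A3,B1) → yak (A4,B2) → fox (A5,B3) → dog (A6,B4) → dog (A7,B6) → dog (A8,B7) → ant (A9,B9).
So the longest common subsequence has length 7.

7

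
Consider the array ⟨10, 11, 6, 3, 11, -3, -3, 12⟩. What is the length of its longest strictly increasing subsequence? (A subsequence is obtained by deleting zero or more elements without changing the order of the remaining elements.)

3

Scanning left to right, the best length ending at each element is: 10→1, 11→2, 6→1, 3→1, 11→2, -3→1, -3→1, 12→3.
So the longest increasing subsequence has length 3, e.g. 10, 11, 12.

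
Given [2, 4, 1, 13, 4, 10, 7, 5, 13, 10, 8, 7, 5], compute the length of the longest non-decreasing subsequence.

5

One longest non-decreasing subsequence is 2, 4, 4, 10, 13 (positions 1,2,5,6,9), of length 5; no longer one exists.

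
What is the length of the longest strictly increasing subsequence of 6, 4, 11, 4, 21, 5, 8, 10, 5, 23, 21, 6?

Let dp[i] be the longest increasing subsequence ending at position i. Then dp = [1, 1, 2, 1, 3, 2, 3, 4, 2, 5, 5, 3].
The maximum is 5; one witness is 4, 5, 8, 10, 23 at positions 2,6,7,8,10.

5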